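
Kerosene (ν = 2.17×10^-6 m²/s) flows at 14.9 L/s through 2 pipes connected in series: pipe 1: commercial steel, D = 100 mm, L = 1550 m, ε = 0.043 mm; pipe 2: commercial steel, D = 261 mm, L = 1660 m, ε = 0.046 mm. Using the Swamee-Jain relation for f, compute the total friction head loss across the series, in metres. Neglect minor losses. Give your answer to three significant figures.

Pipe 1: V = 1.897 m/s, Re = 8.74×10^4, ε/D = 4.30×10^-4, f = 0.02049, h_1 = f(L/D)V²/2g = 58.25 m
Pipe 2: V = 0.2785 m/s, Re = 3.35×10^4, ε/D = 1.76×10^-4, f = 0.02334, h_2 = f(L/D)V²/2g = 0.5868 m
Series → Q common, losses add: H = Σh = 58.83 m

H ≈ 58.8 m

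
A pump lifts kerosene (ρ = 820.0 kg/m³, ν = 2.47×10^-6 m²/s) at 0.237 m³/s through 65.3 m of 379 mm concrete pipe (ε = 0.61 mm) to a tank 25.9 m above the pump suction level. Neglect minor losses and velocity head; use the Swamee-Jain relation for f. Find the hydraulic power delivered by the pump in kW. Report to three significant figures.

V = 4Q/(πD²) = 2.101 m/s; Re = 3.22×10^5; ε/D = 0.00161; f = 0.02292
h_f = f(L/D)V²/2g = 0.8884 m
Total head H = z + h_f = 25.9 + 0.8884 = 26.79 m
P_hyd = ρgQH = 820.0·9.81·0.237·26.79 = 51.07 kW

P_hyd ≈ 51.1 kW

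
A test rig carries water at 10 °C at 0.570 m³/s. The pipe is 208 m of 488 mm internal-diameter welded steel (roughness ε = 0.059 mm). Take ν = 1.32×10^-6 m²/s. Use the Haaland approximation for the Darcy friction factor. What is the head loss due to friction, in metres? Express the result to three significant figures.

h_f ≈ 2.73 m

V = 4Q/(πD²) = 4·0.570/(π·0.488²) = 3.048 m/s
Re = VD/ν = 3.048·0.488/1.32×10^-6 = 1.13×10^6 → turbulent
ε/D = 0.059/488 = 1.21×10^-4
Haaland: f = 0.01351
h_f = f(L/D)V²/(2g) = 0.01351·(208/0.488)·3.048²/(2·9.81) = 2.726 m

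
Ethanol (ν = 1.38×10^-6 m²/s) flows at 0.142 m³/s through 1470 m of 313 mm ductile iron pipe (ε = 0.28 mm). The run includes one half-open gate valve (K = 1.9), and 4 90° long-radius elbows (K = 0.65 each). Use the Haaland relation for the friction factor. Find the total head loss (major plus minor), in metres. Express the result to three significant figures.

V = 4Q/(πD²) = 1.845 m/s; V²/2g = 0.1736 m
Re = 4.19×10^5, ε/D = 8.95×10^-4 → f = 0.01982 (Haaland)
Major: h_f = f(L/D)·V²/2g = 0.01982·4696·0.1736 = 16.16 m
Minor: ΣK = 4.50; h_m = ΣK·V²/2g = 0.7811 m
Total H_L = 16.16 + 0.7811 = 16.94 m

H_L ≈ 16.9 m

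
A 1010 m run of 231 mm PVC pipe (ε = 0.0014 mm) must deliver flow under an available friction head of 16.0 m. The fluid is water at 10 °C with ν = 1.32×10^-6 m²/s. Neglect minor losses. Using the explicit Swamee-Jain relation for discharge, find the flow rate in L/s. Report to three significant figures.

Q ≈ 95.6 L/s

Swamee-Jain (Type II): Q = -0.965·√(gD⁵h_f/L)·ln[ε/(3.7D) + √(3.17ν²L/(gD³h_f))]
√(gD⁵h_f/L) = √(9.81·0.231⁵·16.0/1010) = 0.01011
ε/(3.7D) = 1.64×10^-6; √(3.17ν²L/(gD³h_f)) = 5.37×10^-5
Q = -0.965·0.01011·ln(5.534×10^-5) = 0.09563 m³/s
Check: V = 2.28 m/s, Re = 3.99×10^5, f = 0.01372, h_f = 15.9 m ≈ 16.0 m ✓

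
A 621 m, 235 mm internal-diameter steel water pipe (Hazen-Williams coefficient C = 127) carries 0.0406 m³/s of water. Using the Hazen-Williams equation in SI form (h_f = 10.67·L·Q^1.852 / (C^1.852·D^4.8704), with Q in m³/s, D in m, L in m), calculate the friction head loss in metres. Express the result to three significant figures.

h_f ≈ 2.58 m

h_f = 10.67·621·0.0406^1.852 / (127^1.852·0.235^4.8704) = 2.577 m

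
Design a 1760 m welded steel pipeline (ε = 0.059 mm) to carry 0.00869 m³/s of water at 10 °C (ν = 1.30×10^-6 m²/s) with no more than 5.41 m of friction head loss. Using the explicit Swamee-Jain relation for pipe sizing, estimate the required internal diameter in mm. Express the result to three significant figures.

D ≈ 136 mm

Swamee-Jain (Type III): D = 0.66·[ε^1.25·(LQ²/(gh_f))^4.75 + ν·Q^9.4·(L/(gh_f))^5.2]^0.04
LQ²/(gh_f) = 0.002504; L/(gh_f) = 33.16
Term 1 = ε^1.25·(…)^4.75 = 2.28×10^-18; Term 2 = ν·Q^9.4·(…)^5.2 = 4.45×10^-18
D = 0.66·(2.28×10^-18 + 4.45×10^-18)^0.04 = 0.1357 m = 136 mm
Check: V = 0.601 m/s, Re = 6.27×10^4, f = 0.02157, h_f = 5.14 m ≈ 5.41 m ✓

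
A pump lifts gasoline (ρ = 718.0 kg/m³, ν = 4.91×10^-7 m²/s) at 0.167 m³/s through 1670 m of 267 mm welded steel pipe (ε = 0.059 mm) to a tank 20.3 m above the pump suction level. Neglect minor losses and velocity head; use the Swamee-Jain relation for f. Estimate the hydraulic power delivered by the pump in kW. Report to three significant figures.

P_hyd ≈ 72.8 kW

V = 4Q/(πD²) = 2.983 m/s; Re = 1.62×10^6; ε/D = 2.21×10^-4; f = 0.01467
h_f = f(L/D)V²/2g = 41.61 m
Total head H = z + h_f = 20.3 + 41.61 = 61.91 m
P_hyd = ρgQH = 718.0·9.81·0.167·61.91 = 72.83 kW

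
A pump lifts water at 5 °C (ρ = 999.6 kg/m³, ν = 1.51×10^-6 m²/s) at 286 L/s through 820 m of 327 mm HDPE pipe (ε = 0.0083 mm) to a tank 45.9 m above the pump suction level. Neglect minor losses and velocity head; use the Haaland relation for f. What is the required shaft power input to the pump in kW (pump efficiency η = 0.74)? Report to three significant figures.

V = 4Q/(πD²) = 3.405 m/s; Re = 7.37×10^5; ε/D = 2.54×10^-5; f = 0.01259
h_f = f(L/D)V²/2g = 18.67 m
Total head H = z + h_f = 45.9 + 18.67 = 64.57 m
P_hyd = ρgQH = 999.6·9.81·0.286·64.57 = 181.1 kW
P_shaft = P_hyd/η = 181.1/0.74 = 244.7 kW

P_shaft ≈ 245 kW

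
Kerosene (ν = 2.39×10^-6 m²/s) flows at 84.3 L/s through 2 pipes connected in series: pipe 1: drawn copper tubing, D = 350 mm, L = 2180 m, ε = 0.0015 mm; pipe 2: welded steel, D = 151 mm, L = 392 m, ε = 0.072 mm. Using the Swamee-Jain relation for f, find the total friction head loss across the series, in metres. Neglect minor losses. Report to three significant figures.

Pipe 1: V = 0.8762 m/s, Re = 1.28×10^5, ε/D = 4.29×10^-6, f = 0.01700, h_1 = f(L/D)V²/2g = 4.143 m
Pipe 2: V = 4.707 m/s, Re = 2.97×10^5, ε/D = 4.77×10^-4, f = 0.01821, h_2 = f(L/D)V²/2g = 53.38 m
Series → Q common, losses add: H = Σh = 57.52 m

H ≈ 57.5 m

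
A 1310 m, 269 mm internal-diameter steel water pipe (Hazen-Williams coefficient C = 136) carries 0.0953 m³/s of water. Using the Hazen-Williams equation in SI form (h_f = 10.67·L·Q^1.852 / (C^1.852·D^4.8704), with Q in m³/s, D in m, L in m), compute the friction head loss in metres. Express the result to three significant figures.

h_f = 10.67·1310·0.0953^1.852 / (136^1.852·0.269^4.8704) = 12.04 m

h_f ≈ 12.0 m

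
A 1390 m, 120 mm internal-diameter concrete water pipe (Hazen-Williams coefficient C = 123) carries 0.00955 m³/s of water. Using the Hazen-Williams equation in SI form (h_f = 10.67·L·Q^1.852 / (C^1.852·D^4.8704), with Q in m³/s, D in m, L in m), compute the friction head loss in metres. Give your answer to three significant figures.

h_f = 10.67·1390·0.00955^1.852 / (123^1.852·0.120^4.8704) = 11.08 m

h_f ≈ 11.1 m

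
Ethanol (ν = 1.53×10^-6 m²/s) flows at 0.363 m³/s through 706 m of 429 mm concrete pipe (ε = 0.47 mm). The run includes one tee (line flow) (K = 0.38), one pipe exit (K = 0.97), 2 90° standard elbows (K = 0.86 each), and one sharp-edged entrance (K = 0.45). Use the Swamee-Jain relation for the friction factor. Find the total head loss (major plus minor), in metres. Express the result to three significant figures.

V = 4Q/(πD²) = 2.511 m/s; V²/2g = 0.3214 m
Re = 7.04×10^5, ε/D = 0.00110 → f = 0.02059 (Swamee-Jain)
Major: h_f = f(L/D)·V²/2g = 0.02059·1646·0.3214 = 10.89 m
Minor: ΣK = 3.52; h_m = ΣK·V²/2g = 1.131 m
Total H_L = 10.89 + 1.131 = 12.02 m

H_L ≈ 12.0 m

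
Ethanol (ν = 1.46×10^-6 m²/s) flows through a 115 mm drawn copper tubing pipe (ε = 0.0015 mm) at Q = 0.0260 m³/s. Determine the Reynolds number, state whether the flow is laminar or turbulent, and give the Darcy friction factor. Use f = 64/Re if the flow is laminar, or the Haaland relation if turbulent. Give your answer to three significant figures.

V = 4Q/(πD²) = 2.503 m/s
Re = VD/ν = 2.503·0.115/1.46×10^-6 = 1.97×10^5
Re > 4000 → turbulent; ε/D = 1.30×10^-5
Haaland: f = 0.01562

Re ≈ 1.97×10^5; turbulent; f ≈ 0.0156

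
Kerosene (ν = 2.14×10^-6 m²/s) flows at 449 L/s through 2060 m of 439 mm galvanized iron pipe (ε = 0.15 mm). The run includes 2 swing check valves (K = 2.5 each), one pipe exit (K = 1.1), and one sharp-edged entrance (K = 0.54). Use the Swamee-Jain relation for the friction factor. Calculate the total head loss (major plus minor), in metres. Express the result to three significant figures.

V = 4Q/(πD²) = 2.966 m/s; V²/2g = 0.4485 m
Re = 6.09×10^5, ε/D = 3.42×10^-4 → f = 0.01650 (Swamee-Jain)
Major: h_f = f(L/D)·V²/2g = 0.01650·4692·0.4485 = 34.72 m
Minor: ΣK = 6.64; h_m = ΣK·V²/2g = 2.978 m
Total H_L = 34.72 + 2.978 = 37.70 m

H_L ≈ 37.7 m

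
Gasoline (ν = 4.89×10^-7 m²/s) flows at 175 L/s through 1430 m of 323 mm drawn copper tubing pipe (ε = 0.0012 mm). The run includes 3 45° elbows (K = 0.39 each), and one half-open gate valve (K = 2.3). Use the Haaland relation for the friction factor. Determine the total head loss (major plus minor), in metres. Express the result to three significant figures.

V = 4Q/(πD²) = 2.136 m/s; V²/2g = 0.2325 m
Re = 1.41×10^6, ε/D = 3.72×10^-6 → f = 0.01102 (Haaland)
Major: h_f = f(L/D)·V²/2g = 0.01102·4427·0.2325 = 11.35 m
Minor: ΣK = 3.47; h_m = ΣK·V²/2g = 0.8067 m
Total H_L = 11.35 + 0.8067 = 12.15 m

H_L ≈ 12.2 m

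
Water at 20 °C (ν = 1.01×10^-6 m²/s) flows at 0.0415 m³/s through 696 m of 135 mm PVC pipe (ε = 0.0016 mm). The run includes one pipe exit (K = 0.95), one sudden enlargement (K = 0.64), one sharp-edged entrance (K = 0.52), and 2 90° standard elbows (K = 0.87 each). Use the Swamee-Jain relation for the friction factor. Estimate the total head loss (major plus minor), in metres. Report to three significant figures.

H_L ≈ 32.3 m

V = 4Q/(πD²) = 2.899 m/s; V²/2g = 0.4284 m
Re = 3.88×10^5, ε/D = 1.19×10^-5 → f = 0.01387 (Swamee-Jain)
Major: h_f = f(L/D)·V²/2g = 0.01387·5156·0.4284 = 30.64 m
Minor: ΣK = 3.85; h_m = ΣK·V²/2g = 1.649 m
Total H_L = 30.64 + 1.649 = 32.29 m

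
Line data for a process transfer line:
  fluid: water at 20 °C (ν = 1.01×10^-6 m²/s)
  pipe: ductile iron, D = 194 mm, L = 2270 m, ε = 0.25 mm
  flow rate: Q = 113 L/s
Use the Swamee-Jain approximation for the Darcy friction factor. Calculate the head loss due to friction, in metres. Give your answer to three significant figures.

V = 4Q/(πD²) = 4·0.113/(π·0.194²) = 3.823 m/s
Re = VD/ν = 3.823·0.194/1.01×10^-6 = 7.34×10^5 → turbulent
ε/D = 0.25/194 = 0.00129
Swamee-Jain: f = 0.02135
h_f = f(L/D)V²/(2g) = 0.02135·(2270/0.194)·3.823²/(2·9.81) = 186.1 m

h_f ≈ 186 m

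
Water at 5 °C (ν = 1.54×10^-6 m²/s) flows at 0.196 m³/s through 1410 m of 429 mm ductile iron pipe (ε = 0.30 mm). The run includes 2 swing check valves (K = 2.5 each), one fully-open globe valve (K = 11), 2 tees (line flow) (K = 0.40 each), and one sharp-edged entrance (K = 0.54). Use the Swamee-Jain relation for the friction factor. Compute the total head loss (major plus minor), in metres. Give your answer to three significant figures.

H_L ≈ 7.52 m

V = 4Q/(πD²) = 1.356 m/s; V²/2g = 0.09371 m
Re = 3.78×10^5, ε/D = 6.99×10^-4 → f = 0.01915 (Swamee-Jain)
Major: h_f = f(L/D)·V²/2g = 0.01915·3287·0.09371 = 5.899 m
Minor: ΣK = 17.3; h_m = ΣK·V²/2g = 1.625 m
Total H_L = 5.899 + 1.625 = 7.524 m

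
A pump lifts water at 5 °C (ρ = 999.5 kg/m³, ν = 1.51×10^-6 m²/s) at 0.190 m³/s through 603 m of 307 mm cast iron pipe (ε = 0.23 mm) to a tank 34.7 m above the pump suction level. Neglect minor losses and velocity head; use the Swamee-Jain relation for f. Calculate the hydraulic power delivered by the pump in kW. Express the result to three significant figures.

P_hyd ≈ 88.2 kW

V = 4Q/(πD²) = 2.567 m/s; Re = 5.22×10^5; ε/D = 7.49×10^-4; f = 0.01915
h_f = f(L/D)V²/2g = 12.63 m
Total head H = z + h_f = 34.7 + 12.63 = 47.33 m
P_hyd = ρgQH = 999.5·9.81·0.190·47.33 = 88.17 kW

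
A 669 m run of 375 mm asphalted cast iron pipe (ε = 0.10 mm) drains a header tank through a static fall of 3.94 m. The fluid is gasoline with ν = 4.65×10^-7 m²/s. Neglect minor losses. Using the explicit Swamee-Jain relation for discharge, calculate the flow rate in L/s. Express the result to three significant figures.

Swamee-Jain (Type II): Q = -0.965·√(gD⁵h_f/L)·ln[ε/(3.7D) + √(3.17ν²L/(gD³h_f))]
√(gD⁵h_f/L) = √(9.81·0.375⁵·3.94/669) = 0.02070
ε/(3.7D) = 7.21×10^-5; √(3.17ν²L/(gD³h_f)) = 1.50×10^-5
Q = -0.965·0.02070·ln(8.707×10^-5) = 0.1867 m³/s
Check: V = 1.69 m/s, Re = 1.36×10^6, f = 0.01525, h_f = 3.96 m ≈ 3.94 m ✓

Q ≈ 187 L/s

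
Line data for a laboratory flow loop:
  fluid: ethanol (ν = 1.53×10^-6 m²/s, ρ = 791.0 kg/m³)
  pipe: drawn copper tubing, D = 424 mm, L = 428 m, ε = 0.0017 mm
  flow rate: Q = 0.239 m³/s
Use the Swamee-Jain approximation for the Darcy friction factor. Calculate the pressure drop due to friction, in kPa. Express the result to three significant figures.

Δp ≈ 15.2 kPa

V = 4Q/(πD²) = 4·0.239/(π·0.424²) = 1.693 m/s
Re = VD/ν = 1.693·0.424/1.53×10^-6 = 4.69×10^5 → turbulent
ε/D = 0.0017/424 = 4.01×10^-6
Swamee-Jain: f = 0.01330
h_f = f(L/D)V²/(2g) = 0.01330·(428/0.424)·1.693²/(2·9.81) = 1.961 m
Δp = ρg·h_f = 791.0·9.81·1.961 = 15.22 kPa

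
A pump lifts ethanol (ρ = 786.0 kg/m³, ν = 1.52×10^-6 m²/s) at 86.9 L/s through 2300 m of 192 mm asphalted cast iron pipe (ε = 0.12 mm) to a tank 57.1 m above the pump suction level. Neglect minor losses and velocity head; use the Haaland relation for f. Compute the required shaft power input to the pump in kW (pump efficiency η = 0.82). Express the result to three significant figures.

P_shaft ≈ 130 kW

V = 4Q/(πD²) = 3.001 m/s; Re = 3.79×10^5; ε/D = 6.25×10^-4; f = 0.01854
h_f = f(L/D)V²/2g = 102.0 m
Total head H = z + h_f = 57.1 + 102.0 = 159.1 m
P_hyd = ρgQH = 786.0·9.81·0.0869·159.1 = 106.6 kW
P_shaft = P_hyd/η = 106.6/0.82 = 130.0 kW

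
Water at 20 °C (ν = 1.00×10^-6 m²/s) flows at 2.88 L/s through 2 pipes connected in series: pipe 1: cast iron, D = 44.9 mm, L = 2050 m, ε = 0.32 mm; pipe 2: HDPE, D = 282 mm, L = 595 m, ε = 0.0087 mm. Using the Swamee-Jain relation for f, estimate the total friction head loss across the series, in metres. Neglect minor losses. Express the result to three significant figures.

Pipe 1: V = 1.819 m/s, Re = 8.17×10^4, ε/D = 0.00713, f = 0.03510, h_1 = f(L/D)V²/2g = 270.2 m
Pipe 2: V = 0.04611 m/s, Re = 1.30×10^4, ε/D = 3.09×10^-5, f = 0.02891, h_2 = f(L/D)V²/2g = 0.006611 m
Series → Q common, losses add: H = Σh = 270.2 m

H ≈ 270 m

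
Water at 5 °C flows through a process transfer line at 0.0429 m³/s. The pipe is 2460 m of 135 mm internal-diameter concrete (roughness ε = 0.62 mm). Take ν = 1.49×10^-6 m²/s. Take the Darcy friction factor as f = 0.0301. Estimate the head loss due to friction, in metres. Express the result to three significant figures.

V = 4Q/(πD²) = 4·0.0429/(π·0.135²) = 2.997 m/s
h_f = f(L/D)V²/(2g) = 0.03010·(2460/0.135)·2.997²/(2·9.81) = 251.1 m

h_f ≈ 251 m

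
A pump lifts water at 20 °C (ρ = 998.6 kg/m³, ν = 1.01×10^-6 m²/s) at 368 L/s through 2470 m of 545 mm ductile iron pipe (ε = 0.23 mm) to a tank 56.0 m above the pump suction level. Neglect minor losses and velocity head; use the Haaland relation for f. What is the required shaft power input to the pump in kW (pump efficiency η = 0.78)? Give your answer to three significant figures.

V = 4Q/(πD²) = 1.577 m/s; Re = 8.51×10^5; ε/D = 4.22×10^-4; f = 0.01669
h_f = f(L/D)V²/2g = 9.595 m
Total head H = z + h_f = 56.0 + 9.595 = 65.60 m
P_hyd = ρgQH = 998.6·9.81·0.368·65.60 = 236.5 kW
P_shaft = P_hyd/η = 236.5/0.78 = 303.2 kW

P_shaft ≈ 303 kW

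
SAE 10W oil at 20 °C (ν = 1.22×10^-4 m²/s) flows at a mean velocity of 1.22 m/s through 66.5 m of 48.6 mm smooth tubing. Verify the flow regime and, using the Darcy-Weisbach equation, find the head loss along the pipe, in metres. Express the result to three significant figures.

Re = VD/ν = 1.22·0.04860/1.22×10^-4 = 486 → laminar (Re < 2300)
f = 64/Re = 0.1317
h_f = f(L/D)V²/(2g) = 0.1317·(66.5/0.04860)·1.22²/(2·9.81) = 13.67 m

h_f ≈ 13.7 m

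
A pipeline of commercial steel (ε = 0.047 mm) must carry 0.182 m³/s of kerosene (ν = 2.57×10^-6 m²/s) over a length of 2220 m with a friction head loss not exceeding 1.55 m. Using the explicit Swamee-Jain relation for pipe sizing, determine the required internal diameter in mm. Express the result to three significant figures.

D ≈ 589 mm

Swamee-Jain (Type III): D = 0.66·[ε^1.25·(LQ²/(gh_f))^4.75 + ν·Q^9.4·(L/(gh_f))^5.2]^0.04
LQ²/(gh_f) = 4.836; L/(gh_f) = 146.0
Term 1 = ε^1.25·(…)^4.75 = 0.00694; Term 2 = ν·Q^9.4·(…)^5.2 = 0.0512
D = 0.66·(0.00694 + 0.0512)^0.04 = 0.5890 m = 589 mm
Check: V = 0.668 m/s, Re = 1.53×10^5, f = 0.01697, h_f = 1.45 m ≈ 1.55 m ✓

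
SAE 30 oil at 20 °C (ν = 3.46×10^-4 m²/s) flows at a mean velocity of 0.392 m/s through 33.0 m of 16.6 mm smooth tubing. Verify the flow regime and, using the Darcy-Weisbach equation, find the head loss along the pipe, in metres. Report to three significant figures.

h_f ≈ 53.0 m

Re = VD/ν = 0.392·0.01660/3.46×10^-4 = 18.8 → laminar (Re < 2300)
f = 64/Re = 3.403
h_f = f(L/D)V²/(2g) = 3.403·(33.0/0.01660)·0.392²/(2·9.81) = 52.98 m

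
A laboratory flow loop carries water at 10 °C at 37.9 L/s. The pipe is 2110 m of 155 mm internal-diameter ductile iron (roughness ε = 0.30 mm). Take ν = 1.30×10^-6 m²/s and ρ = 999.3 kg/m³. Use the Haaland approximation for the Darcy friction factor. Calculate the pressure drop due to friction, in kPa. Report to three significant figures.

V = 4Q/(πD²) = 4·0.0379/(π·0.155²) = 2.009 m/s
Re = VD/ν = 2.009·0.155/1.30×10^-6 = 2.39×10^5 → turbulent
ε/D = 0.30/155 = 0.00194
Haaland: f = 0.02394
h_f = f(L/D)V²/(2g) = 0.02394·(2110/0.155)·2.009²/(2·9.81) = 67.01 m
Δp = ρg·h_f = 999.3·9.81·67.01 = 656.9 kPa

Δp ≈ 657 kPa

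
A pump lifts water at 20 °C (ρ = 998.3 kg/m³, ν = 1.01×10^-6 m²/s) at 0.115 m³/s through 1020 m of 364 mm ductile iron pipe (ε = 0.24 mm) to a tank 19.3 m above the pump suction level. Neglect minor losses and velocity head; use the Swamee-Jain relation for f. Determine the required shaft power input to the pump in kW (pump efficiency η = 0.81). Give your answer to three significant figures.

P_shaft ≈ 31.4 kW

V = 4Q/(πD²) = 1.105 m/s; Re = 3.98×10^5; ε/D = 6.59×10^-4; f = 0.01890
h_f = f(L/D)V²/2g = 3.296 m
Total head H = z + h_f = 19.3 + 3.296 = 22.60 m
P_hyd = ρgQH = 998.3·9.81·0.115·22.60 = 25.45 kW
P_shaft = P_hyd/η = 25.45/0.81 = 31.42 kW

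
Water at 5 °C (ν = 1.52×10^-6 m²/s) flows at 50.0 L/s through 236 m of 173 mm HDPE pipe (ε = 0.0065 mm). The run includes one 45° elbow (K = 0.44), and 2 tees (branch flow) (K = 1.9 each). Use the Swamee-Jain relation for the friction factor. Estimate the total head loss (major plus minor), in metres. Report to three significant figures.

H_L ≈ 5.81 m

V = 4Q/(πD²) = 2.127 m/s; V²/2g = 0.2306 m
Re = 2.42×10^5, ε/D = 3.76×10^-5 → f = 0.01535 (Swamee-Jain)
Major: h_f = f(L/D)·V²/2g = 0.01535·1364·0.2306 = 4.828 m
Minor: ΣK = 4.24; h_m = ΣK·V²/2g = 0.9778 m
Total H_L = 4.828 + 0.9778 = 5.806 m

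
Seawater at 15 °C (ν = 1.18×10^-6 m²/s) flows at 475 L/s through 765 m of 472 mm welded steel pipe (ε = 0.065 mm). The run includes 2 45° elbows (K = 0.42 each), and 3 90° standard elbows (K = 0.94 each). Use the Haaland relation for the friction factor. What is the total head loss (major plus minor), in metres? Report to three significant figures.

V = 4Q/(πD²) = 2.715 m/s; V²/2g = 0.3756 m
Re = 1.09×10^6, ε/D = 1.38×10^-4 → f = 0.01378 (Haaland)
Major: h_f = f(L/D)·V²/2g = 0.01378·1621·0.3756 = 8.386 m
Minor: ΣK = 3.66; h_m = ΣK·V²/2g = 1.375 m
Total H_L = 8.386 + 1.375 = 9.761 m

H_L ≈ 9.76 m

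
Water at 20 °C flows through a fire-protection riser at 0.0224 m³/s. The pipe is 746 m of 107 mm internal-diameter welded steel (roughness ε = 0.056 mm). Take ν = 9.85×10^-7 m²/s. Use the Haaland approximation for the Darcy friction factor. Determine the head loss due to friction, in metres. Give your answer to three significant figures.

h_f ≈ 40.4 m

V = 4Q/(πD²) = 4·0.0224/(π·0.107²) = 2.491 m/s
Re = VD/ν = 2.491·0.107/9.85×10^-7 = 2.71×10^5 → turbulent
ε/D = 0.056/107 = 5.23×10^-4
Haaland: f = 0.01833
h_f = f(L/D)V²/(2g) = 0.01833·(746/0.107)·2.491²/(2·9.81) = 40.43 m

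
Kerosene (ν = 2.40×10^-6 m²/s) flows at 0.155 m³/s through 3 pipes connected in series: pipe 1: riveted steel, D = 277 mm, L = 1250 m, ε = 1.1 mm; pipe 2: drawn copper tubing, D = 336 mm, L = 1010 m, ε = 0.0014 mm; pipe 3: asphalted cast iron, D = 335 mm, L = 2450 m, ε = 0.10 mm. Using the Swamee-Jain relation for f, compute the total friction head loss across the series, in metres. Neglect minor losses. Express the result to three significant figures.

H ≈ 71.0 m

Pipe 1: V = 2.572 m/s, Re = 2.97×10^5, ε/D = 0.00397, f = 0.02887, h_1 = f(L/D)V²/2g = 43.93 m
Pipe 2: V = 1.748 m/s, Re = 2.45×10^5, ε/D = 4.17×10^-6, f = 0.01498, h_2 = f(L/D)V²/2g = 7.014 m
Pipe 3: V = 1.759 m/s, Re = 2.45×10^5, ε/D = 2.99×10^-4, f = 0.01739, h_3 = f(L/D)V²/2g = 20.05 m
Series → Q common, losses add: H = Σh = 70.99 m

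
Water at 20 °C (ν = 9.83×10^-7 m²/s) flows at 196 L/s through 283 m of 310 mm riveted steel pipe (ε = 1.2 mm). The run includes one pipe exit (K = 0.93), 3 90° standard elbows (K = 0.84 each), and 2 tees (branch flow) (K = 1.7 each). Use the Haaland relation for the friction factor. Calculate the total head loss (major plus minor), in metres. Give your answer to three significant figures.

H_L ≈ 11.2 m

V = 4Q/(πD²) = 2.597 m/s; V²/2g = 0.3437 m
Re = 8.19×10^5, ε/D = 0.00387 → f = 0.02833 (Haaland)
Major: h_f = f(L/D)·V²/2g = 0.02833·912.9·0.3437 = 8.888 m
Minor: ΣK = 6.85; h_m = ΣK·V²/2g = 2.354 m
Total H_L = 8.888 + 2.354 = 11.24 m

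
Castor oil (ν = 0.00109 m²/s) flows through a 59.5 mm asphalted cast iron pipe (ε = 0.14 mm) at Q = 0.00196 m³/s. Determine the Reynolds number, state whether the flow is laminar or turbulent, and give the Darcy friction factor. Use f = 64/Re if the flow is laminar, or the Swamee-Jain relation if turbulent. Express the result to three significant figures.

V = 4Q/(πD²) = 0.7049 m/s
Re = VD/ν = 0.7049·0.0595/0.00109 = 38.5
Re < 2300 → laminar → f = 64/Re = 1.663

Re ≈ 38.5; laminar; f = 64/Re ≈ 1.66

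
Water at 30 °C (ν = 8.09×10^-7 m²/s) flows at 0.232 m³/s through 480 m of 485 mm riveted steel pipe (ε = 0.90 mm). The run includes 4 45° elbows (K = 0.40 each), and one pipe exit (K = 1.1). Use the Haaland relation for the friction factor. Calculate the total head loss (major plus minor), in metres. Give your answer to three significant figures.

V = 4Q/(πD²) = 1.256 m/s; V²/2g = 0.08038 m
Re = 7.53×10^5, ε/D = 0.00186 → f = 0.02323 (Haaland)
Major: h_f = f(L/D)·V²/2g = 0.02323·989.7·0.08038 = 1.848 m
Minor: ΣK = 2.70; h_m = ΣK·V²/2g = 0.2170 m
Total H_L = 1.848 + 0.2170 = 2.065 m

H_L ≈ 2.07 m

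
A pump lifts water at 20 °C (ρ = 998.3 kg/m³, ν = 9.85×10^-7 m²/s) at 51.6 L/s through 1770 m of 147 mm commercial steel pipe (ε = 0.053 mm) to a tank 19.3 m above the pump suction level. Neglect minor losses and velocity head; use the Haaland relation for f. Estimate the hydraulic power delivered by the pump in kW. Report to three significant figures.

V = 4Q/(πD²) = 3.040 m/s; Re = 4.54×10^5; ε/D = 3.61×10^-4; f = 0.01672
h_f = f(L/D)V²/2g = 94.83 m
Total head H = z + h_f = 19.3 + 94.83 = 114.1 m
P_hyd = ρgQH = 998.3·9.81·0.0516·114.1 = 57.68 kW

P_hyd ≈ 57.7 kW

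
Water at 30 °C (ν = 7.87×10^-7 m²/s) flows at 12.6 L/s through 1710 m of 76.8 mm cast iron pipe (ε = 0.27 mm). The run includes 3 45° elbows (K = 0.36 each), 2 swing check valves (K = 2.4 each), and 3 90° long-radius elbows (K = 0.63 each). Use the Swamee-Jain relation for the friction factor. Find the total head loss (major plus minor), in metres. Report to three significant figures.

V = 4Q/(πD²) = 2.720 m/s; V²/2g = 0.3771 m
Re = 2.65×10^5, ε/D = 0.00352 → f = 0.02798 (Swamee-Jain)
Major: h_f = f(L/D)·V²/2g = 0.02798·22266·0.3771 = 234.9 m
Minor: ΣK = 7.77; h_m = ΣK·V²/2g = 2.930 m
Total H_L = 234.9 + 2.930 = 237.9 m

H_L ≈ 238 m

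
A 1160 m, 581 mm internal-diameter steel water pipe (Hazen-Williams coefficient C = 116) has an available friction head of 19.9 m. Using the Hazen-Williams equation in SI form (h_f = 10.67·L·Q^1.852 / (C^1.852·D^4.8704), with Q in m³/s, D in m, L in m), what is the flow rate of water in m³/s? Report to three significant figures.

Rearranging: Q = [h_f·C^1.852·D^4.8704 / (10.67·L)]^(1/1.852)
Q = [19.9·116^1.852·0.581^4.8704 / (10.67·1160)]^0.540 = 0.8625 m³/s

Q ≈ 0.863 m³/s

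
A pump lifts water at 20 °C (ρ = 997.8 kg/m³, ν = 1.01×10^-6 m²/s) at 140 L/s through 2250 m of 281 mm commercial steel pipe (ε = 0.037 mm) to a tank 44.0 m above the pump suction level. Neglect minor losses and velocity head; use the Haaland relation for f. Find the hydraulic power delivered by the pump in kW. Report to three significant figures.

V = 4Q/(πD²) = 2.257 m/s; Re = 6.28×10^5; ε/D = 1.32×10^-4; f = 0.01429
h_f = f(L/D)V²/2g = 29.72 m
Total head H = z + h_f = 44.0 + 29.72 = 73.72 m
P_hyd = ρgQH = 997.8·9.81·0.140·73.72 = 101.0 kW

P_hyd ≈ 101 kW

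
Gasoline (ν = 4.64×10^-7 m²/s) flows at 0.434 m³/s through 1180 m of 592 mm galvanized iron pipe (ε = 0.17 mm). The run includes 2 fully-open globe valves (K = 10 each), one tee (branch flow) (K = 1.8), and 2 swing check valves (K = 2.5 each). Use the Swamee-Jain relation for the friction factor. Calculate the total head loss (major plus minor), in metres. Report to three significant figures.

V = 4Q/(πD²) = 1.577 m/s; V²/2g = 0.1267 m
Re = 2.01×10^6, ε/D = 2.87×10^-4 → f = 0.01527 (Swamee-Jain)
Major: h_f = f(L/D)·V²/2g = 0.01527·1993·0.1267 = 3.856 m
Minor: ΣK = 26.8; h_m = ΣK·V²/2g = 3.396 m
Total H_L = 3.856 + 3.396 = 7.252 m

H_L ≈ 7.25 m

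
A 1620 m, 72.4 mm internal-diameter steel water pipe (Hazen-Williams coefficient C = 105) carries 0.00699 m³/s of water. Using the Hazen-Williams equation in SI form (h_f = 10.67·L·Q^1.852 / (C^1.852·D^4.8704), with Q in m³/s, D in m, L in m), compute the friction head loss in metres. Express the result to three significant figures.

h_f ≈ 114 m

h_f = 10.67·1620·0.00699^1.852 / (105^1.852·0.0724^4.8704) = 113.7 m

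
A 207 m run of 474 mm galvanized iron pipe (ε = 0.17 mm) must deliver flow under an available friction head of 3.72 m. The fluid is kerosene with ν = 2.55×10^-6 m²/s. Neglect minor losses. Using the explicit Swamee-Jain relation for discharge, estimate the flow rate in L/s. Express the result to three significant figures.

Swamee-Jain (Type II): Q = -0.965·√(gD⁵h_f/L)·ln[ε/(3.7D) + √(3.17ν²L/(gD³h_f))]
√(gD⁵h_f/L) = √(9.81·0.474⁵·3.72/207) = 0.06495
ε/(3.7D) = 9.69×10^-5; √(3.17ν²L/(gD³h_f)) = 3.31×10^-5
Q = -0.965·0.06495·ln(1.301×10^-4) = 0.5608 m³/s
Check: V = 3.18 m/s, Re = 5.91×10^5, f = 0.01666, h_f = 3.74 m ≈ 3.72 m ✓

Q ≈ 561 L/s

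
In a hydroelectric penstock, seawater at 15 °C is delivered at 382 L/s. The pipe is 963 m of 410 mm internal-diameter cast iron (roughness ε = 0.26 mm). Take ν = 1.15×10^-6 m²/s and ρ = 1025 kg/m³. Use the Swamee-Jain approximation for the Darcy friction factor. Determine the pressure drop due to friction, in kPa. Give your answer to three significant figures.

Δp ≈ 183 kPa

V = 4Q/(πD²) = 4·0.382/(π·0.410²) = 2.893 m/s
Re = VD/ν = 2.893·0.410/1.15×10^-6 = 1.03×10^6 → turbulent
ε/D = 0.26/410 = 6.34×10^-4
Swamee-Jain: f = 0.01813
h_f = f(L/D)V²/(2g) = 0.01813·(963/0.410)·2.893²/(2·9.81) = 18.17 m
Δp = ρg·h_f = 1025·9.81·18.17 = 182.7 kPa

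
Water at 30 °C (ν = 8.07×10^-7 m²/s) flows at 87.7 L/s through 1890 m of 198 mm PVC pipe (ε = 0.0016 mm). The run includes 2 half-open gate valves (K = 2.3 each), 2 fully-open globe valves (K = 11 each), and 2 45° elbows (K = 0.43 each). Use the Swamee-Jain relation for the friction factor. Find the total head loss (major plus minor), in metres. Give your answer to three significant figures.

V = 4Q/(πD²) = 2.848 m/s; V²/2g = 0.4135 m
Re = 6.99×10^5, ε/D = 8.08×10^-6 → f = 0.01250 (Swamee-Jain)
Major: h_f = f(L/D)·V²/2g = 0.01250·9545·0.4135 = 49.34 m
Minor: ΣK = 27.5; h_m = ΣK·V²/2g = 11.35 m
Total H_L = 49.34 + 11.35 = 60.69 m

H_L ≈ 60.7 m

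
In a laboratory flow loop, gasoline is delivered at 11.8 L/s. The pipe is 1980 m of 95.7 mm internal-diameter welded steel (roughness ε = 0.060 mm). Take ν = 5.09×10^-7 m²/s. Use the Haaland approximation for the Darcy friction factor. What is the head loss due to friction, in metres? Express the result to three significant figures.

h_f ≈ 53.2 m

V = 4Q/(πD²) = 4·0.0118/(π·0.0957²) = 1.640 m/s
Re = VD/ν = 1.640·0.0957/5.09×10^-7 = 3.08×10^5 → turbulent
ε/D = 0.060/95.7 = 6.27×10^-4
Haaland: f = 0.01875
h_f = f(L/D)V²/(2g) = 0.01875·(1980/0.0957)·1.640²/(2·9.81) = 53.20 m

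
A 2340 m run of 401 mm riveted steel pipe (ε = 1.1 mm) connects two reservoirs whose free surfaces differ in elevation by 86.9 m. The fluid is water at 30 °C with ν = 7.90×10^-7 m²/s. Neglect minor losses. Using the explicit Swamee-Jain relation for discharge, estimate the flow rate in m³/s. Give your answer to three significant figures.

Swamee-Jain (Type II): Q = -0.965·√(gD⁵h_f/L)·ln[ε/(3.7D) + √(3.17ν²L/(gD³h_f))]
√(gD⁵h_f/L) = √(9.81·0.401⁵·86.9/2340) = 0.06146
ε/(3.7D) = 7.41×10^-4; √(3.17ν²L/(gD³h_f)) = 9.18×10^-6
Q = -0.965·0.06146·ln(7.506×10^-4) = 0.4267 m³/s
Check: V = 3.38 m/s, Re = 1.72×10^6, f = 0.02565, h_f = 87.1 m ≈ 86.9 m ✓

Q ≈ 0.427 m³/s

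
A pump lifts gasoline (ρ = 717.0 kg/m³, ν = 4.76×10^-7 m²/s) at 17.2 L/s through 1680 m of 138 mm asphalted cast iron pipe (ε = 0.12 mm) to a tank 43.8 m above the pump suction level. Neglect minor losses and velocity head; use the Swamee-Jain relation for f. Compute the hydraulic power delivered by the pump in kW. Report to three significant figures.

V = 4Q/(πD²) = 1.150 m/s; Re = 3.33×10^5; ε/D = 8.70×10^-4; f = 0.02008
h_f = f(L/D)V²/2g = 16.48 m
Total head H = z + h_f = 43.8 + 16.48 = 60.28 m
P_hyd = ρgQH = 717.0·9.81·0.0172·60.28 = 7.293 kW

P_hyd ≈ 7.29 kW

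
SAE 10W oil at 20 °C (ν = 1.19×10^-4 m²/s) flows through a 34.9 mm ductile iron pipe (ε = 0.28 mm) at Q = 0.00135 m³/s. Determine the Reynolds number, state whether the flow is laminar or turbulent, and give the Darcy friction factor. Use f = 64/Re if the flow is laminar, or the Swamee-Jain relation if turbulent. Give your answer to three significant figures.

V = 4Q/(πD²) = 1.411 m/s
Re = VD/ν = 1.411·0.0349/1.19×10^-4 = 414
Re < 2300 → laminar → f = 64/Re = 0.1546

Re ≈ 414; laminar; f = 64/Re ≈ 0.155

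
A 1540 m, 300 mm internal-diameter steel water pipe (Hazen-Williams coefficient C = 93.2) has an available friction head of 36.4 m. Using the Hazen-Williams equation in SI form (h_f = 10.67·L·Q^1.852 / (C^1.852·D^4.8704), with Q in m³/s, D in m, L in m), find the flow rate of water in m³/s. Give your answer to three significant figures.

Q ≈ 0.145 m³/s

Rearranging: Q = [h_f·C^1.852·D^4.8704 / (10.67·L)]^(1/1.852)
Q = [36.4·93.2^1.852·0.300^4.8704 / (10.67·1540)]^0.540 = 0.1449 m³/s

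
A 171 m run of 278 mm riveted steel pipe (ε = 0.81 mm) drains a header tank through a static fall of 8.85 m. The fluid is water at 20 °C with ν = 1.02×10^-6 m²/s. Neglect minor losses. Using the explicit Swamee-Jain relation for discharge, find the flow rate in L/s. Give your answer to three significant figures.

Swamee-Jain (Type II): Q = -0.965·√(gD⁵h_f/L)·ln[ε/(3.7D) + √(3.17ν²L/(gD³h_f))]
√(gD⁵h_f/L) = √(9.81·0.278⁵·8.85/171) = 0.02903
ε/(3.7D) = 7.87×10^-4; √(3.17ν²L/(gD³h_f)) = 1.74×10^-5
Q = -0.965·0.02903·ln(8.049×10^-4) = 0.1996 m³/s
Check: V = 3.29 m/s, Re = 8.96×10^5, f = 0.02618, h_f = 8.88 m ≈ 8.85 m ✓

Q ≈ 200 L/s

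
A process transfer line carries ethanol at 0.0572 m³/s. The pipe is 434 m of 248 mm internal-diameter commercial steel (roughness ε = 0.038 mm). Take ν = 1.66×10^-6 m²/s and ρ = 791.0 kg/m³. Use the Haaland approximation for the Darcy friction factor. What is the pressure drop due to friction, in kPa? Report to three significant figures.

Δp ≈ 16.4 kPa

V = 4Q/(πD²) = 4·0.0572/(π·0.248²) = 1.184 m/s
Re = VD/ν = 1.184·0.248/1.66×10^-6 = 1.77×10^5 → turbulent
ε/D = 0.038/248 = 1.53×10^-4
Haaland: f = 0.01686
h_f = f(L/D)V²/(2g) = 0.01686·(434/0.248)·1.184²/(2·9.81) = 2.109 m
Δp = ρg·h_f = 791.0·9.81·2.109 = 16.36 kPa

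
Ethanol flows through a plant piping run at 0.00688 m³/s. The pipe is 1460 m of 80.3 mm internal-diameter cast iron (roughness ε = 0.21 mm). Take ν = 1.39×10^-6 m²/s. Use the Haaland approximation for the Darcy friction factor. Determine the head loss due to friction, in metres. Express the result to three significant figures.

V = 4Q/(πD²) = 4·0.00688/(π·0.0803²) = 1.359 m/s
Re = VD/ν = 1.359·0.0803/1.39×10^-6 = 7.85×10^4 → turbulent
ε/D = 0.21/80.3 = 0.00262
Haaland: f = 0.02684
h_f = f(L/D)V²/(2g) = 0.02684·(1460/0.0803)·1.359²/(2·9.81) = 45.90 m

h_f ≈ 45.9 m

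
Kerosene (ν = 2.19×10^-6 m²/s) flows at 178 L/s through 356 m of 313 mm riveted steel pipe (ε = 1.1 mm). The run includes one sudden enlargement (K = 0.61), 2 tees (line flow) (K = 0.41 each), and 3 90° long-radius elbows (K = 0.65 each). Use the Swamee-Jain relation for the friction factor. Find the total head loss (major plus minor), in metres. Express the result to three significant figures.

H_L ≈ 9.57 m

V = 4Q/(πD²) = 2.313 m/s; V²/2g = 0.2728 m
Re = 3.31×10^5, ε/D = 0.00351 → f = 0.02787 (Swamee-Jain)
Major: h_f = f(L/D)·V²/2g = 0.02787·1137·0.2728 = 8.647 m
Minor: ΣK = 3.38; h_m = ΣK·V²/2g = 0.9219 m
Total H_L = 8.647 + 0.9219 = 9.569 m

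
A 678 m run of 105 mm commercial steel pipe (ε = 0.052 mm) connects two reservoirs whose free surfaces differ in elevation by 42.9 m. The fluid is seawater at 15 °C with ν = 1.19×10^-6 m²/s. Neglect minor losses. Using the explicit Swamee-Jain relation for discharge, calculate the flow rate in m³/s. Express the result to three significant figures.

Q ≈ 0.0230 m³/s

Swamee-Jain (Type II): Q = -0.965·√(gD⁵h_f/L)·ln[ε/(3.7D) + √(3.17ν²L/(gD³h_f))]
√(gD⁵h_f/L) = √(9.81·0.105⁵·42.9/678) = 0.002815
ε/(3.7D) = 1.34×10^-4; √(3.17ν²L/(gD³h_f)) = 7.90×10^-5
Q = -0.965·0.002815·ln(2.129×10^-4) = 0.02296 m³/s
Check: V = 2.65 m/s, Re = 2.34×10^5, f = 0.01865, h_f = 43.2 m ≈ 42.9 m ✓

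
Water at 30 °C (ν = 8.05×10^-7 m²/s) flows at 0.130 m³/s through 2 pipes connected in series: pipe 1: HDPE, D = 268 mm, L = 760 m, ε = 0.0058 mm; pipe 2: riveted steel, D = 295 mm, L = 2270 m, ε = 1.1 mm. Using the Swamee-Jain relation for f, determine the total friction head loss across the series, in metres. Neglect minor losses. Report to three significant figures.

H ≈ 49.5 m

Pipe 1: V = 2.305 m/s, Re = 7.67×10^5, ε/D = 2.16×10^-5, f = 0.01258, h_1 = f(L/D)V²/2g = 9.657 m
Pipe 2: V = 1.902 m/s, Re = 6.97×10^5, ε/D = 0.00373, f = 0.02809, h_2 = f(L/D)V²/2g = 39.86 m
Series → Q common, losses add: H = Σh = 49.51 m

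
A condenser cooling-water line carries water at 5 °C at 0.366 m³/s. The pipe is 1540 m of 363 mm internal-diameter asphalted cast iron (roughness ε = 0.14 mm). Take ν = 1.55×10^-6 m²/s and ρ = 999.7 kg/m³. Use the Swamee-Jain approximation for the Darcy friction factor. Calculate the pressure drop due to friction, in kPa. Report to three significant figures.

Δp ≈ 440 kPa

V = 4Q/(πD²) = 4·0.366/(π·0.363²) = 3.537 m/s
Re = VD/ν = 3.537·0.363/1.55×10^-6 = 8.28×10^5 → turbulent
ε/D = 0.14/363 = 3.86×10^-4
Swamee-Jain: f = 0.01659
h_f = f(L/D)V²/(2g) = 0.01659·(1540/0.363)·3.537²/(2·9.81) = 44.87 m
Δp = ρg·h_f = 999.7·9.81·44.87 = 440.1 kPa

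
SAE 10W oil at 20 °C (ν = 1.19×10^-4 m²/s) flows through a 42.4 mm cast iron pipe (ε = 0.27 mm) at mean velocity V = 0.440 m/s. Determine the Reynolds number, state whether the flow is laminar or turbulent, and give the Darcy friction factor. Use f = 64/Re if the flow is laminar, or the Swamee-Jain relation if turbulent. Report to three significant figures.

Re ≈ 157; laminar; f = 64/Re ≈ 0.408

Re = VD/ν = 0.4400·0.0424/1.19×10^-4 = 157
Re < 2300 → laminar → f = 64/Re = 0.4082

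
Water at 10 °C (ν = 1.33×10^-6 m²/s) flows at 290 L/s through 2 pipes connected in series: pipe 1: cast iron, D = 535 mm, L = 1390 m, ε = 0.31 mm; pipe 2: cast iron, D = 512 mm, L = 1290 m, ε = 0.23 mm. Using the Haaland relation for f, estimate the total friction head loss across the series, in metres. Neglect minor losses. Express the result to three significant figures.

Pipe 1: V = 1.290 m/s, Re = 5.19×10^5, ε/D = 5.79×10^-4, f = 0.01804, h_1 = f(L/D)V²/2g = 3.975 m
Pipe 2: V = 1.409 m/s, Re = 5.42×10^5, ε/D = 4.49×10^-4, f = 0.01718, h_2 = f(L/D)V²/2g = 4.377 m
Series → Q common, losses add: H = Σh = 8.353 m

H ≈ 8.35 m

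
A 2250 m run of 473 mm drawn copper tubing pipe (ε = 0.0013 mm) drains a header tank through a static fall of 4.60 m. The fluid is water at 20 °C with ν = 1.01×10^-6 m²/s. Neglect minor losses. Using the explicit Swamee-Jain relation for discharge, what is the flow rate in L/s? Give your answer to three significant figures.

Q ≈ 213 L/s

Swamee-Jain (Type II): Q = -0.965·√(gD⁵h_f/L)·ln[ε/(3.7D) + √(3.17ν²L/(gD³h_f))]
√(gD⁵h_f/L) = √(9.81·0.473⁵·4.60/2250) = 0.02179
ε/(3.7D) = 7.43×10^-7; √(3.17ν²L/(gD³h_f)) = 3.90×10^-5
Q = -0.965·0.02179·ln(3.978×10^-5) = 0.2131 m³/s
Check: V = 1.21 m/s, Re = 5.68×10^5, f = 0.01285, h_f = 4.58 m ≈ 4.60 m ✓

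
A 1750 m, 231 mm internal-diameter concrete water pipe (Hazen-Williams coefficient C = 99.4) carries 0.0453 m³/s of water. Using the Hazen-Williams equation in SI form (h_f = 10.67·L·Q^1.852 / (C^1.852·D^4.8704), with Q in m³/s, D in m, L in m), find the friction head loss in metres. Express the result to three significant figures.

h_f ≈ 15.2 m

h_f = 10.67·1750·0.0453^1.852 / (99.4^1.852·0.231^4.8704) = 15.23 m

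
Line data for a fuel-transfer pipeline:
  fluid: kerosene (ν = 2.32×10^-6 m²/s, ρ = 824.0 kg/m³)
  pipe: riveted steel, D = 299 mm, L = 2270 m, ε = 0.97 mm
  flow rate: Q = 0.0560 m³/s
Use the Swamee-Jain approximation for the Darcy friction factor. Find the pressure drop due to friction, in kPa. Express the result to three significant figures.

Δp ≈ 56.1 kPa

V = 4Q/(πD²) = 4·0.0560/(π·0.299²) = 0.7975 m/s
Re = VD/ν = 0.7975·0.299/2.32×10^-6 = 1.03×10^5 → turbulent
ε/D = 0.97/299 = 0.00324
Swamee-Jain: f = 0.02820
h_f = f(L/D)V²/(2g) = 0.02820·(2270/0.299)·0.7975²/(2·9.81) = 6.942 m
Δp = ρg·h_f = 824.0·9.81·6.942 = 56.12 kPa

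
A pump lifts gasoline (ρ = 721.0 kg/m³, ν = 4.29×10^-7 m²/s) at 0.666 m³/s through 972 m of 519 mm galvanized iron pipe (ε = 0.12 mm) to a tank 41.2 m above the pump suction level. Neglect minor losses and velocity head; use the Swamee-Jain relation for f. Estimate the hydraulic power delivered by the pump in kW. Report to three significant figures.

V = 4Q/(πD²) = 3.148 m/s; Re = 3.81×10^6; ε/D = 2.31×10^-4; f = 0.01445
h_f = f(L/D)V²/2g = 13.67 m
Total head H = z + h_f = 41.2 + 13.67 = 54.87 m
P_hyd = ρgQH = 721.0·9.81·0.666·54.87 = 258.5 kW

P_hyd ≈ 258 kW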